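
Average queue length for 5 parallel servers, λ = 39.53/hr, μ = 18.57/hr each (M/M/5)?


a = λ/μ = 2.1287; ρ = a/5 = 0.4257
P₀ = 0.117759
Lq = P₀·a^c·ρ / (c!·(1−ρ)²) = 0.117759·43.70937·0.4257/(120·0.32977)
= 0.05538

Final: 0.05538


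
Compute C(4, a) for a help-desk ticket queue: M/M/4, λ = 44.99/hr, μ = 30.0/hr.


a = λ/μ = 1.4997; ρ = a/4 = 0.3749
P₀ = 0.221070 (from M/M/c formula)
C(c,a) = [a^c/(c!(1−ρ))]·P₀ = [5.05800/(24·0.6251)]·0.221070
= 0.33716·0.221070 = 0.074535

Final: 0.074535


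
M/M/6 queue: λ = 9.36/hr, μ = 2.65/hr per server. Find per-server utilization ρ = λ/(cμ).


ρ = λ/(cμ) = 9.36/(6·2.65) = 9.36/15.90 = 0.5887

Final: 0.5887


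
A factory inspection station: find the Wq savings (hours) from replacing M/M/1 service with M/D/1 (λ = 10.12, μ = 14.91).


ρ = 10.12/14.91 = 0.6787
Wq(M/M/1) = ρ/(μ−λ) = 0.6787/4.79 = 0.14170 hr
Wq(M/D/1) = ρ/(2(μ−λ)) = 0.07085 hr
Savings = 0.14170 − 0.07085 = 0.07085 hr

Final: 0.07085 hr


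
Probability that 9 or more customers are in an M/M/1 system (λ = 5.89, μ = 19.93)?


ρ = 5.89/19.93 = 0.2955
P(N ≥ n) = ρ^n = 0.2955^9 = 0.00001720

Final: 0.00001720


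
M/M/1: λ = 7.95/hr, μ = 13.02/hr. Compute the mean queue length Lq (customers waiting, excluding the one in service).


ρ = 7.95/13.02 = 0.6106
Lq = ρ²/(1−ρ) = 0.3728/0.3894 = 0.9574

Final: 0.9574


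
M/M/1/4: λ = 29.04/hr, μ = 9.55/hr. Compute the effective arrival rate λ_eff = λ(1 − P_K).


ρ = 3.0408; P_K = (1−ρ)ρ^4/(1−ρ^5) = 0.673735
λ_eff = λ(1 − P_K) = 29.04·(1 − 0.673735) = 29.04·0.326265 = 9.4747 /hr

Final: 9.4747 /hr


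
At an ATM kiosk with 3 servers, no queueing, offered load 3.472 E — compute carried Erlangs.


B(3,3.472) = 0.399180 (Erlang-B)
Carried load = a(1 − B) = 3.472·(1 − 0.399180) = 3.472·0.600820 = 2.0860 E

Final: 2.0860 Erlangs


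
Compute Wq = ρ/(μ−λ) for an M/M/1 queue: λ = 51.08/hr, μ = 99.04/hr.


ρ = 51.08/99.04 = 0.5158
Wq = ρ/(μ−λ) = 0.5158/(99.04 − 51.08) = 0.5158/47.96 = 0.01075 hr

Final: 0.01075 hr


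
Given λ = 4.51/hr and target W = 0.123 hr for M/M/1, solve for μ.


W = 1/(μ−λ) ⇒ μ − λ = 1/W = 1/0.123 = 8.1301
μ = λ + 1/W = 4.51 + 8.1301 = 12.6401 per hr

Final: 12.6401 /hr


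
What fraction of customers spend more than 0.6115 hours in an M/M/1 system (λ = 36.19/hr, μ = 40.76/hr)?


W ~ Exponential(μ−λ) for M/M/1.
μ − λ = 40.76 − 36.19 = 4.5700
P(W > t) = e^{−(μ−λ)t} = e^{−2.7946} = 0.061142

Final: 0.061142


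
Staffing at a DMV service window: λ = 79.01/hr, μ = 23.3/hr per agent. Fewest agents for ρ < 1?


Stability requires cμ > λ ⇔ c > λ/μ.
λ/μ = 79.01/23.3 = 3.3910
Minimum integer c = ⌊3.3910⌋ + 1 = 4
Check: 4·23.3 = 93.20 > 79.01, while 3·23.3 = 69.90 ≤ 79.01

Final: 4 servers


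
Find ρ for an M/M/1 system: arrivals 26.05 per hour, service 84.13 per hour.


ρ = λ/μ = 26.05/84.13 = 0.3096

Final: 0.3096


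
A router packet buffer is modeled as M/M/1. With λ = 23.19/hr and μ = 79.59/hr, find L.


ρ = λ/μ = 23.19/79.59 = 0.2914
L = ρ/(1−ρ) = 0.2914/(1 − 0.2914) = 0.2914/0.7086 = 0.4112

Final: 0.4112


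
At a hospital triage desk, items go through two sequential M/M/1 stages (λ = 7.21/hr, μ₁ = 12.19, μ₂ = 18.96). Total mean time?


Each node sees arrival rate λ = 7.21/hr (tandem ⇒ throughput preserved).
W₁ = 1/(μ₁−λ) = 1/(12.19−7.21) = 0.20080 hr
W₂ = 1/(μ₂−λ) = 1/(18.96−7.21) = 0.08511 hr
W_total = W₁ + W₂ = 0.20080 + 0.08511 = 0.28591 hr

Final: 0.28591 hr


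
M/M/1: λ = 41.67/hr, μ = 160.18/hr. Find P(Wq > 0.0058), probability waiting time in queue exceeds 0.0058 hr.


ρ = 41.67/160.18 = 0.2601
P(Wq > t) = ρ·e^{−(μ−λ)t} = 0.2601·e^{−0.6874}
= 0.2601·0.502903 = 0.130828

Final: 0.130828


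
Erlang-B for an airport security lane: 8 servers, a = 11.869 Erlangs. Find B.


B(c,a) = (a^c/c!) / Σ_{k=0}^{c} a^k/k!
a^8/8! = 9767.704562
Σ terms (k=0..8): 1.00000 + 11.86900 + 70.43658 + 278.67059 + 826.88531 + 1962.86035 + 3882.86492 + 6583.67482 + 9767.70456 = 23385.966148
B = 9767.704562/23385.966148 = 0.417674

Final: 0.417674


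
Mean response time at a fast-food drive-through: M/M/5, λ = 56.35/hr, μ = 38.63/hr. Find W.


a = 1.4587; ρ = 0.2917; P₀ = 0.232217
Lq = P₀·a^c·ρ/(c!(1−ρ)²) = 0.007433
Wq = Lq/λ = 0.007433/56.35 = 0.0001319 hr
W = Wq + 1/μ = 0.0001319 + 0.02589 = 0.02602 hr

Final: 0.02602 hr


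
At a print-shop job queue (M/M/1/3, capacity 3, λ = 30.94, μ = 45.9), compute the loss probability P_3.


ρ = λ/μ = 30.94/45.9 = 0.6741
P_K = (1−ρ)ρ^K/(1−ρ^(K+1)) = (0.3259·0.306283)/(1 − 0.206457)
= 0.099826/0.793543 = 0.125797

Final: 0.125797


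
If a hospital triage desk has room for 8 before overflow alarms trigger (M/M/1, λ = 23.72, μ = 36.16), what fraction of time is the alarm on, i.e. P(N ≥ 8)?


ρ = 23.72/36.16 = 0.6560
P(N ≥ n) = ρ^n = 0.6560^8 = 0.034284

Final: 0.034284


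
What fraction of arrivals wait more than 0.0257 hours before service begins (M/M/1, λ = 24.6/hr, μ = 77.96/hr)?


ρ = 24.6/77.96 = 0.3155
P(Wq > t) = ρ·e^{−(μ−λ)t} = 0.3155·e^{−1.3714}
= 0.3155·0.253764 = 0.080074

Final: 0.080074


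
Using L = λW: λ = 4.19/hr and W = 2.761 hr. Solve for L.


L = λW = 4.19·2.761 = 11.5686

Final: 11.5686


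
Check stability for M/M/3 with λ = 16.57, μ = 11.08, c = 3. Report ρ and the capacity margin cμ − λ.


Total capacity cμ = 3·11.08 = 33.24/hr
ρ = λ/(cμ) = 16.57/33.24 = 0.4985
Stable ⇔ ρ < 1: YES
Spare capacity = cμ − λ = 33.24 − 16.57 = 16.67/hr

Final: ρ = 0.4985; stable; margin = 16.67/hr


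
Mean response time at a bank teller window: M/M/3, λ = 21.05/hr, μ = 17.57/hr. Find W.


a = 1.1981; ρ = 0.3994; P₀ = 0.294732
Lq = P₀·a^c·ρ/(c!(1−ρ)²) = 0.09351
Wq = Lq/λ = 0.09351/21.05 = 0.004442 hr
W = Wq + 1/μ = 0.004442 + 0.05692 = 0.06136 hr

Final: 0.06136 hr


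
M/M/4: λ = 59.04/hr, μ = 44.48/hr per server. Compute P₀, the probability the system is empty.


a = λ/μ = 59.04/44.48 = 1.3273; ρ = a/c = 0.3318
Σ_{k=0}^{3} a^k/k! (terms k=0..3) = 1.00000 + 1.32734 + 0.88091 + 0.38976 = 3.59801
Tail: a^4/(4!(1−ρ)) = 3.10403/(24·0.6682) = 0.19357
P₀ = 1/(3.59801 + 0.19357) = 1/3.79157 = 0.263743

Final: 0.263743


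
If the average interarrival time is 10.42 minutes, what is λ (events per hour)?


λ = 1/(interarrival time) in consistent units.
1 hour = 60 min, so λ = 60/10.42 = 5.7582 per hour

Final: 5.7582 /hr


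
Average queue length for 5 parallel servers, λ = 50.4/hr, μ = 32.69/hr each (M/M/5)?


a = λ/μ = 1.5418; ρ = a/5 = 0.3084
P₀ = 0.213610
Lq = P₀·a^c·ρ / (c!·(1−ρ)²) = 0.213610·8.71120·0.3084/(120·0.47838)
= 0.009995

Final: 0.009995


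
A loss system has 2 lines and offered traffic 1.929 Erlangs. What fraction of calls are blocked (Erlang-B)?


B(c,a) = (a^c/c!) / Σ_{k=0}^{c} a^k/k!
a^2/2! = 1.860521
Σ terms (k=0..2): 1.00000 + 1.92900 + 1.86052 = 4.789521
B = 1.860521/4.789521 = 0.388457

Final: 0.388457


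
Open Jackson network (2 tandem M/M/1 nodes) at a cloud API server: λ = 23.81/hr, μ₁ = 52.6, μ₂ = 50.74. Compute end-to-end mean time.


Each node sees arrival rate λ = 23.81/hr (tandem ⇒ throughput preserved).
W₁ = 1/(μ₁−λ) = 1/(52.6−23.81) = 0.03473 hr
W₂ = 1/(μ₂−λ) = 1/(50.74−23.81) = 0.03713 hr
W_total = W₁ + W₂ = 0.03473 + 0.03713 = 0.07187 hr

Final: 0.07187 hr


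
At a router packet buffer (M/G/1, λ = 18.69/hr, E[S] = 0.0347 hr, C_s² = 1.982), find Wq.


ρ = λ·E[S] = 18.69·0.0347 = 0.6485
E[S²] = E[S]²(1+C_s²) = 0.0347²·(1+1.982) = 0.003591
Wq = λ·E[S²]/(2(1−ρ)) = 18.69·0.003591/(2·0.3515) = 0.09547 hr

Final: 0.09547 hr


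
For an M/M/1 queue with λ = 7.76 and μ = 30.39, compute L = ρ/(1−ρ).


ρ = λ/μ = 7.76/30.39 = 0.2553
L = ρ/(1−ρ) = 0.2553/(1 − 0.2553) = 0.2553/0.7447 = 0.3429

Final: 0.3429


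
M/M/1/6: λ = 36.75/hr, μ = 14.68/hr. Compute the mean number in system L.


ρ = 36.75/14.68 = 2.5034
L = ρ[1 − (K+1)ρ^K + Kρ^(K+1)] / [(1−ρ)(1−ρ^(K+1))]
Numerator: 2.5034·(1 − 7·246.143135 + 6·616.196199) = 4944.665561
Denominator: (-1.5034)·(-615.196199) = 924.889653
L = 4944.665561/924.889653 = 5.3462

Final: 5.3462


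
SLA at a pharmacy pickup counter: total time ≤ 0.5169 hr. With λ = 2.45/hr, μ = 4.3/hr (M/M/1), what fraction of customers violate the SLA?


W ~ Exponential(μ−λ) for M/M/1.
μ − λ = 4.3 − 2.45 = 1.8500
P(W > t) = e^{−(μ−λ)t} = e^{−0.9563} = 0.384326

Final: 0.384326


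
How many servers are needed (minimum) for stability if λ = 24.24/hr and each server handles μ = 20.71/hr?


Stability requires cμ > λ ⇔ c > λ/μ.
λ/μ = 24.24/20.71 = 1.1704
Minimum integer c = ⌊1.1704⌋ + 1 = 2
Check: 2·20.71 = 41.42 > 24.24, while 1·20.71 = 20.71 ≤ 24.24

Final: 2 servers


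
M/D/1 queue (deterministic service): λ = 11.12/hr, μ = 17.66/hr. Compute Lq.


ρ = 11.12/17.66 = 0.6297
M/D/1: Lq = ρ²/(2(1−ρ)) = 0.3965/(2·0.3703) = 0.53532

Final: 0.53532


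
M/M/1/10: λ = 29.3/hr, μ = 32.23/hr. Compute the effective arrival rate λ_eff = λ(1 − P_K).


ρ = 0.9091; P_K = (1−ρ)ρ^10/(1−ρ^11) = 0.053963
λ_eff = λ(1 − P_K) = 29.3·(1 − 0.053963) = 29.3·0.946037 = 27.7189 /hr

Final: 27.7189 /hr


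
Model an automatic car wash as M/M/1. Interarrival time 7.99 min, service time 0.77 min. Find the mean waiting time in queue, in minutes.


λ = 60/7.99 = 7.5094 /hr
μ = 60/0.77 = 77.9221 /hr
ρ = λ/μ = 7.5094/77.9221 = 0.09637
Wq = ρ/(μ−λ) = 0.09637/(77.9221−7.5094) = 0.001369 hr
In minutes: 0.001369·60 = 0.08212 min

Final: 0.08212 min


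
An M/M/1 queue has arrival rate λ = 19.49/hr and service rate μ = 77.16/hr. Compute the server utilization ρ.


ρ = λ/μ = 19.49/77.16 = 0.2526

Final: 0.2526


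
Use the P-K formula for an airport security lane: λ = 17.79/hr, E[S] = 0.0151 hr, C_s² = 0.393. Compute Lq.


ρ = λ·E[S] = 17.79·0.0151 = 0.2686
Lq = ρ²(1+C_s²)/(2(1−ρ)) = 0.07216·(1+0.393)/(2·0.7314)
= 0.07216·1.3930/1.4627 = 0.06872

Final: 0.06872


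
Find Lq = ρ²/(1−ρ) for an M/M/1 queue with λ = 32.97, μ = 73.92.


ρ = 32.97/73.92 = 0.4460
Lq = ρ²/(1−ρ) = 0.1989/0.5540 = 0.3591

Final: 0.3591


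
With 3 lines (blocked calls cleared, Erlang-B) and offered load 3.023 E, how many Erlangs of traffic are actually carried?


B(3,3.023) = 0.348901 (Erlang-B)
Carried load = a(1 − B) = 3.023·(1 − 0.348901) = 3.023·0.651099 = 1.9683 E

Final: 1.9683 Erlangs


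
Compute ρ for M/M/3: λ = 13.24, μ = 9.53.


ρ = λ/(cμ) = 13.24/(3·9.53) = 13.24/28.59 = 0.4631

Final: 0.4631


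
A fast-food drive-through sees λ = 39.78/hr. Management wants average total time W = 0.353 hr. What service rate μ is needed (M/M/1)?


W = 1/(μ−λ) ⇒ μ − λ = 1/W = 1/0.353 = 2.8329
μ = λ + 1/W = 39.78 + 2.8329 = 42.6129 per hr

Final: 42.6129 /hr


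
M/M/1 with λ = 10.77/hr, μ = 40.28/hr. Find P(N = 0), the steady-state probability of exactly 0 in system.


ρ = 10.77/40.28 = 0.2674
P_n = (1−ρ)·ρ^n = (1 − 0.2674)·0.2674^0 = 0.7326·1.000000 = 0.732622

Final: 0.732622


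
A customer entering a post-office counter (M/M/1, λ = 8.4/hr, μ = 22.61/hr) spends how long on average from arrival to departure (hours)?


W = 1/(μ−λ) = 1/(22.61 − 8.4) = 1/14.21 = 0.07037 hr

Final: 0.07037 hr


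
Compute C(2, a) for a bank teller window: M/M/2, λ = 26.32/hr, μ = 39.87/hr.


a = λ/μ = 0.6601; ρ = a/2 = 0.3301
P₀ = 0.503677 (from M/M/c formula)
C(c,a) = [a^c/(c!(1−ρ))]·P₀ = [0.43579/(2·0.6699)]·0.503677
= 0.32525·0.503677 = 0.163823

Final: 0.163823


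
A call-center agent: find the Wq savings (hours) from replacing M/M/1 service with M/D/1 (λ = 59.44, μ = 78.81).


ρ = 59.44/78.81 = 0.7542
Wq(M/M/1) = ρ/(μ−λ) = 0.7542/19.37 = 0.03894 hr
Wq(M/D/1) = ρ/(2(μ−λ)) = 0.01947 hr
Savings = 0.03894 − 0.01947 = 0.01947 hr

Final: 0.01947 hr


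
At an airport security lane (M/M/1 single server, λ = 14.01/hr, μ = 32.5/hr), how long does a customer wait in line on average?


ρ = 14.01/32.5 = 0.4311
Wq = ρ/(μ−λ) = 0.4311/(32.5 − 14.01) = 0.4311/18.49 = 0.02331 hr

Final: 0.02331 hr


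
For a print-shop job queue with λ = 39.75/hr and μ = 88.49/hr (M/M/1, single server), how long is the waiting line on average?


ρ = 39.75/88.49 = 0.4492
Lq = ρ²/(1−ρ) = 0.2018/0.5508 = 0.3663

Final: 0.3663


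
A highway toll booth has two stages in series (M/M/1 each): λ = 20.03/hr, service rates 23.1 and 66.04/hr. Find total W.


Each node sees arrival rate λ = 20.03/hr (tandem ⇒ throughput preserved).
W₁ = 1/(μ₁−λ) = 1/(23.1−20.03) = 0.32573 hr
W₂ = 1/(μ₂−λ) = 1/(66.04−20.03) = 0.02173 hr
W_total = W₁ + W₂ = 0.32573 + 0.02173 = 0.34747 hr

Final: 0.34747 hr


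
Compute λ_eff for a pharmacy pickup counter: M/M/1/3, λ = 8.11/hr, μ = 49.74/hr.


ρ = 0.1630; P_K = (1−ρ)ρ^3/(1−ρ^4) = 0.003630
λ_eff = λ(1 − P_K) = 8.11·(1 − 0.003630) = 8.11·0.996370 = 8.0806 /hr

Final: 8.0806 /hr


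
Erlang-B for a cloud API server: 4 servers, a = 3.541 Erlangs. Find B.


B(c,a) = (a^c/c!) / Σ_{k=0}^{c} a^k/k!
a^4/4! = 6.550772
Σ terms (k=0..4): 1.00000 + 3.54100 + 6.26934 + 7.39991 + 6.55077 = 24.761024
B = 6.550772/24.761024 = 0.264560

Final: 0.264560


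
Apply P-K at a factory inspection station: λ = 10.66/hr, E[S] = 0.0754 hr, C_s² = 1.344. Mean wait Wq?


ρ = λ·E[S] = 10.66·0.0754 = 0.8038
E[S²] = E[S]²(1+C_s²) = 0.0754²·(1+1.344) = 0.013326
Wq = λ·E[S²]/(2(1−ρ)) = 10.66·0.013326/(2·0.1962) = 0.36195 hr

Final: 0.36195 hr


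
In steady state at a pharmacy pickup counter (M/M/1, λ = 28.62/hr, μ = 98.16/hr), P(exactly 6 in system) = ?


ρ = 28.62/98.16 = 0.2916
P_n = (1−ρ)·ρ^n = (1 − 0.2916)·0.2916^6 = 0.7084·0.0006143 = 0.0004352

Final: 0.0004352


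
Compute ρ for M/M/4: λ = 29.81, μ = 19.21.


ρ = λ/(cμ) = 29.81/(4·19.21) = 29.81/76.84 = 0.3879

Final: 0.3879


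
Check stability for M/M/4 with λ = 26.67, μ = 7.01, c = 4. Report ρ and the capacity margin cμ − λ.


Total capacity cμ = 4·7.01 = 28.04/hr
ρ = λ/(cμ) = 26.67/28.04 = 0.9511
Stable ⇔ ρ < 1: YES
Spare capacity = cμ − λ = 28.04 − 26.67 = 1.37/hr

Final: ρ = 0.9511; stable; margin = 1.37/hr


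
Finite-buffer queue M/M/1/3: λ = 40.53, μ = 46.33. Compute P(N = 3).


ρ = λ/μ = 40.53/46.33 = 0.8748
P_K = (1−ρ)ρ^K/(1−ρ^(K+1)) = (0.1252·0.669488)/(1 − 0.585676)
= 0.083812/0.414324 = 0.202287

Final: 0.202287


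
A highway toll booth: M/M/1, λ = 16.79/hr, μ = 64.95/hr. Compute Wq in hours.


ρ = 16.79/64.95 = 0.2585
Wq = ρ/(μ−λ) = 0.2585/(64.95 − 16.79) = 0.2585/48.16 = 0.005368 hr

Final: 0.005368 hr


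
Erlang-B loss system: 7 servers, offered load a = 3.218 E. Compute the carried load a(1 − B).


B(7,3.218) = 0.028887 (Erlang-B)
Carried load = a(1 − B) = 3.218·(1 − 0.028887) = 3.218·0.971113 = 3.1250 E

Final: 3.1250 Erlangs


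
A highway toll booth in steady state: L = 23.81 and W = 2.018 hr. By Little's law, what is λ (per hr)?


λ = L/W = 23.81/2.018 = 11.7988 /hr

Final: 11.7988 /hr


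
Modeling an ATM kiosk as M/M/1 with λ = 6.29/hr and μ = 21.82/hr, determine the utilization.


ρ = λ/μ = 6.29/21.82 = 0.2883

Final: 0.2883


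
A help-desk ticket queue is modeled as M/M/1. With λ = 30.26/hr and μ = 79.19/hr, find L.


ρ = λ/μ = 30.26/79.19 = 0.3821
L = ρ/(1−ρ) = 0.3821/(1 − 0.3821) = 0.3821/0.6179 = 0.6184

Final: 0.6184


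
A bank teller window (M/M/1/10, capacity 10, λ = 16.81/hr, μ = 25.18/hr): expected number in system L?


ρ = 16.81/25.18 = 0.6676
L = ρ[1 − (K+1)ρ^K + Kρ^(K+1)] / [(1−ρ)(1−ρ^(K+1))]
Numerator: 0.6676·(1 − 11·0.017584 + 10·0.011739) = 0.616833
Denominator: (0.3324)·(0.988261) = 0.328505
L = 0.616833/0.328505 = 1.8777

Final: 1.8777


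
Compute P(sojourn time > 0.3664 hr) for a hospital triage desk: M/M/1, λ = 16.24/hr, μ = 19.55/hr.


W ~ Exponential(μ−λ) for M/M/1.
μ − λ = 19.55 − 16.24 = 3.3100
P(W > t) = e^{−(μ−λ)t} = e^{−1.2128} = 0.297368

Final: 0.297368


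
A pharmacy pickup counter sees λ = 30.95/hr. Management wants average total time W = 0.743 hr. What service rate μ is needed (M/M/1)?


W = 1/(μ−λ) ⇒ μ − λ = 1/W = 1/0.743 = 1.3459
μ = λ + 1/W = 30.95 + 1.3459 = 32.2959 per hr

Final: 32.2959 /hr


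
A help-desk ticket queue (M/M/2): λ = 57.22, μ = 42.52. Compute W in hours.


a = 1.3457; ρ = 0.6729; P₀ = 0.195557
Lq = P₀·a^c·ρ/(c!(1−ρ)²) = 1.11330
Wq = Lq/λ = 1.11330/57.22 = 0.01946 hr
W = Wq + 1/μ = 0.01946 + 0.02352 = 0.04297 hr

Final: 0.04297 hr


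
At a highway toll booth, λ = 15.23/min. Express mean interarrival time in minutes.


Mean interarrival time = 1/λ = 1/15.23 minute = 0.06566 minute
In minutes: 0.06566 × 1 = 0.06566 min

Final: 0.06566 min


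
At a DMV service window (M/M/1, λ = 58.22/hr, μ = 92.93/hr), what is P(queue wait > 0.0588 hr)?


ρ = 58.22/92.93 = 0.6265
P(Wq > t) = ρ·e^{−(μ−λ)t} = 0.6265·e^{−2.0409}
= 0.6265·0.129906 = 0.081385

Final: 0.081385


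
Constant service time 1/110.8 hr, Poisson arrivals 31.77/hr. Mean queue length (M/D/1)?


ρ = 31.77/110.8 = 0.2867
M/D/1: Lq = ρ²/(2(1−ρ)) = 0.08222/(2·0.7133) = 0.05763

Final: 0.05763


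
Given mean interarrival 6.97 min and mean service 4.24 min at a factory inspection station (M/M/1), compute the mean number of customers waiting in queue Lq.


λ = 60/6.97 = 8.6083 /hr
μ = 60/4.24 = 14.1509 /hr
ρ = λ/μ = 8.6083/14.1509 = 0.6083
Lq = ρ²/(1−ρ) = 0.3701/0.3917 = 0.9448

Final: 0.9448


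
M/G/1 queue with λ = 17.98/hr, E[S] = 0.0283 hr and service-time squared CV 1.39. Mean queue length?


ρ = λ·E[S] = 17.98·0.0283 = 0.5088
Lq = ρ²(1+C_s²)/(2(1−ρ)) = 0.2589·(1+1.39)/(2·0.4912)
= 0.2589·2.3900/0.9823 = 0.62993

Final: 0.62993


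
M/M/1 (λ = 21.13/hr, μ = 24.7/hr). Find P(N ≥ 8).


ρ = 21.13/24.7 = 0.8555
P(N ≥ n) = ρ^n = 0.8555^8 = 0.286827

Final: 0.286827


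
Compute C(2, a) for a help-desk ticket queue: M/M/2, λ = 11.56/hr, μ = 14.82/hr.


a = λ/μ = 0.7800; ρ = a/2 = 0.3900
P₀ = 0.438835 (from M/M/c formula)
C(c,a) = [a^c/(c!(1−ρ))]·P₀ = [0.60844/(2·0.6100)]·0.438835
= 0.49873·0.438835 = 0.218862

Final: 0.218862


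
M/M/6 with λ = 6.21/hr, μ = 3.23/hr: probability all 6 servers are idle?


a = λ/μ = 6.21/3.23 = 1.9226; ρ = a/c = 0.3204
Σ_{k=0}^{5} a^k/k! (terms k=0..5) = 1.00000 + 1.92260 + 1.84820 + 1.18445 + 0.56931 + 0.21891 = 6.74346
Tail: a^6/(6!(1−ρ)) = 50.50501/(720·0.6796) = 0.10322
P₀ = 1/(6.74346 + 0.10322) = 1/6.84668 = 0.146056

Final: 0.146056


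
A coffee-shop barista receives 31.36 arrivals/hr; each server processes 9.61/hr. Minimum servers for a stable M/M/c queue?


Stability requires cμ > λ ⇔ c > λ/μ.
λ/μ = 31.36/9.61 = 3.2633
Minimum integer c = ⌊3.2633⌋ + 1 = 4
Check: 4·9.61 = 38.44 > 31.36, while 3·9.61 = 28.83 ≤ 31.36

Final: 4 servers


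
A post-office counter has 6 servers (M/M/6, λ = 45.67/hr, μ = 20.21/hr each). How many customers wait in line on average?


a = λ/μ = 2.2598; ρ = a/6 = 0.3766
P₀ = 0.104051
Lq = P₀·a^c·ρ / (c!·(1−ρ)²) = 0.104051·133.16442·0.3766/(720·0.38859)
= 0.01865

Final: 0.01865


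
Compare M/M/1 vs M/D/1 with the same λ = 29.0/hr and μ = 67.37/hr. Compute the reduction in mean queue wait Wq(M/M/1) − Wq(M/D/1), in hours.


ρ = 29.0/67.37 = 0.4305
Wq(M/M/1) = ρ/(μ−λ) = 0.4305/38.37 = 0.01122 hr
Wq(M/D/1) = ρ/(2(μ−λ)) = 0.005609 hr
Savings = 0.01122 − 0.005609 = 0.005609 hr

Final: 0.005609 hr


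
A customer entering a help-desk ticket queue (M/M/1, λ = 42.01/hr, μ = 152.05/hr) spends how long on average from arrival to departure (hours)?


W = 1/(μ−λ) = 1/(152.05 − 42.01) = 1/110.04 = 0.009088 hr

Final: 0.009088 hr


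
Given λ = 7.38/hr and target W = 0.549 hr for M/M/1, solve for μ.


W = 1/(μ−λ) ⇒ μ − λ = 1/W = 1/0.549 = 1.8215
μ = λ + 1/W = 7.38 + 1.8215 = 9.2015 per hr

Final: 9.2015 /hr


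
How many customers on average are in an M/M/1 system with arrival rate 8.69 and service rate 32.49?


ρ = λ/μ = 8.69/32.49 = 0.2675
L = ρ/(1−ρ) = 0.2675/(1 − 0.2675) = 0.2675/0.7325 = 0.3651

Final: 0.3651


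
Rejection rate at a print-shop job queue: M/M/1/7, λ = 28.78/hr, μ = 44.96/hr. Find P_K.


ρ = λ/μ = 28.78/44.96 = 0.6401
P_K = (1−ρ)ρ^K/(1−ρ^(K+1)) = (0.3599·0.044040)/(1 − 0.028191)
= 0.015849/0.971809 = 0.016309

Final: 0.016309


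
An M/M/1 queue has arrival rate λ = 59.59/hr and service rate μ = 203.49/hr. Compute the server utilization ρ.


ρ = λ/μ = 59.59/203.49 = 0.2928

Final: 0.2928


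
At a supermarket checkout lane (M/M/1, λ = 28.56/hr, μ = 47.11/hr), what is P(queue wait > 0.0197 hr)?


ρ = 28.56/47.11 = 0.6062
P(Wq > t) = ρ·e^{−(μ−λ)t} = 0.6062·e^{−0.3654}
= 0.6062·0.693895 = 0.420667

Final: 0.420667


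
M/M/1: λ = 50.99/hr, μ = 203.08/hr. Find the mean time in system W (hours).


W = 1/(μ−λ) = 1/(203.08 − 50.99) = 1/152.09 = 0.006575 hr

Final: 0.006575 hr


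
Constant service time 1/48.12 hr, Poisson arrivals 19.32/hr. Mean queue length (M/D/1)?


ρ = 19.32/48.12 = 0.4015
M/D/1: Lq = ρ²/(2(1−ρ)) = 0.1612/(2·0.5985) = 0.13467

Final: 0.13467


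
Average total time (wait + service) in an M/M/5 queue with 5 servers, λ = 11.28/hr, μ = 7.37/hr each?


a = 1.5305; ρ = 0.3061; P₀ = 0.216037
Lq = P₀·a^c·ρ/(c!(1−ρ)²) = 0.009613
Wq = Lq/λ = 0.009613/11.28 = 0.0008522 hr
W = Wq + 1/μ = 0.0008522 + 0.13569 = 0.13654 hr

Final: 0.13654 hr


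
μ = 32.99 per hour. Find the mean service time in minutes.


Mean service time = 1/μ = 1/32.99 hour = 0.03031 hour
In minutes: 0.03031 × 60 = 1.8187 min

Final: 1.8187 min


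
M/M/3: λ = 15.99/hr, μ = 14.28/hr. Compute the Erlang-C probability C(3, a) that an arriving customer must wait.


a = λ/μ = 1.1197; ρ = a/3 = 0.3732
P₀ = 0.320511 (from M/M/c formula)
C(c,a) = [a^c/(c!(1−ρ))]·P₀ = [1.40398/(6·0.6268)]·0.320511
= 0.37335·0.320511 = 0.119663

Final: 0.119663


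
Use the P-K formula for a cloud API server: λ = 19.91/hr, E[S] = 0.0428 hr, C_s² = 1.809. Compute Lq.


ρ = λ·E[S] = 19.91·0.0428 = 0.8521
Lq = ρ²(1+C_s²)/(2(1−ρ)) = 0.7262·(1+1.809)/(2·0.1479)
= 0.7262·2.8090/0.2957 = 6.89802

Final: 6.89802


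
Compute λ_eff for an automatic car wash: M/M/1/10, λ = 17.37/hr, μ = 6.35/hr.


ρ = 2.7354; P_K = (1−ρ)ρ^10/(1−ρ^11) = 0.634437
λ_eff = λ(1 − P_K) = 17.37·(1 − 0.634437) = 17.37·0.365563 = 6.3498 /hr

Final: 6.3498 /hr


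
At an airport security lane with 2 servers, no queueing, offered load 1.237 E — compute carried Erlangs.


B(2,1.237) = 0.254851 (Erlang-B)
Carried load = a(1 − B) = 1.237·(1 − 0.254851) = 1.237·0.745149 = 0.9217 E

Final: 0.9217 Erlangs


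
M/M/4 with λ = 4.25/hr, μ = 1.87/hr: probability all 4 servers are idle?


a = λ/μ = 4.25/1.87 = 2.2727; ρ = a/c = 0.5682
Σ_{k=0}^{3} a^k/k! (terms k=0..3) = 1.00000 + 2.27273 + 2.58264 + 1.95655 = 7.81192
Tail: a^4/(4!(1−ρ)) = 26.68021/(24·0.4318) = 2.57441
P₀ = 1/(7.81192 + 2.57441) = 1/10.38633 = 0.096280

Final: 0.096280


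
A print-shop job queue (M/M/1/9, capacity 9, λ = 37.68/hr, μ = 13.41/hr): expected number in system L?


ρ = 37.68/13.41 = 2.8098
L = ρ[1 − (K+1)ρ^K + Kρ^(K+1)] / [(1−ρ)(1−ρ^(K+1))]
Numerator: 2.8098·(1 − 10·10917.898347 + 9·30677.584618) = 469019.841784
Denominator: (-1.8098)·(-30676.584618) = 55519.814219
L = 469019.841784/55519.814219 = 8.4478

Final: 8.4478


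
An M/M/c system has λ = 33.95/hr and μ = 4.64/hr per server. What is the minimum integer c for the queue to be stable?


Stability requires cμ > λ ⇔ c > λ/μ.
λ/μ = 33.95/4.64 = 7.3168
Minimum integer c = ⌊7.3168⌋ + 1 = 8
Check: 8·4.64 = 37.12 > 33.95, while 7·4.64 = 32.48 ≤ 33.95

Final: 8 servers


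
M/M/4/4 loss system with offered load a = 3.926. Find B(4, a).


B(c,a) = (a^c/c!) / Σ_{k=0}^{c} a^k/k!
a^4/4! = 9.898968
Σ terms (k=0..4): 1.00000 + 3.92600 + 7.70674 + 10.08555 + 9.89897 = 32.617258
B = 9.898968/32.617258 = 0.303489

Final: 0.303489


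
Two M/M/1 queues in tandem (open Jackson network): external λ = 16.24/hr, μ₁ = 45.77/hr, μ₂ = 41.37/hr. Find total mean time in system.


Each node sees arrival rate λ = 16.24/hr (tandem ⇒ throughput preserved).
W₁ = 1/(μ₁−λ) = 1/(45.77−16.24) = 0.03386 hr
W₂ = 1/(μ₂−λ) = 1/(41.37−16.24) = 0.03979 hr
W_total = W₁ + W₂ = 0.03386 + 0.03979 = 0.07366 hr

Final: 0.07366 hr


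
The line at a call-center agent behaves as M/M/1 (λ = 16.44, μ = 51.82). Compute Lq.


ρ = 16.44/51.82 = 0.3173
Lq = ρ²/(1−ρ) = 0.1006/0.6827 = 0.1474

Final: 0.1474


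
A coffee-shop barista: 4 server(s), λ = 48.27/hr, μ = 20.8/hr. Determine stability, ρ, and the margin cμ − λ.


Total capacity cμ = 4·20.8 = 83.20/hr
ρ = λ/(cμ) = 48.27/83.20 = 0.5802
Stable ⇔ ρ < 1: YES
Spare capacity = cμ − λ = 83.20 − 48.27 = 34.93/hr

Final: ρ = 0.5802; stable; margin = 34.93/hr


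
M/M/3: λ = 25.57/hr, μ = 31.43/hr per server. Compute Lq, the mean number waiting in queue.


a = λ/μ = 0.8136; ρ = a/3 = 0.2712
P₀ = 0.440990
Lq = P₀·a^c·ρ / (c!·(1−ρ)²) = 0.440990·0.53847·0.2712/(6·0.53117)
= 0.02021

Final: 0.02021


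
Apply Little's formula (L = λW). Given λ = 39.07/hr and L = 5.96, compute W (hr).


W = L/λ = 5.96/39.07 = 0.1525 hr

Final: 0.1525 hr


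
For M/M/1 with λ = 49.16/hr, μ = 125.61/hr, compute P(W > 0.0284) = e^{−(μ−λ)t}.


W ~ Exponential(μ−λ) for M/M/1.
μ − λ = 125.61 − 49.16 = 76.4500
P(W > t) = e^{−(μ−λ)t} = e^{−2.1712} = 0.114043

Final: 0.114043


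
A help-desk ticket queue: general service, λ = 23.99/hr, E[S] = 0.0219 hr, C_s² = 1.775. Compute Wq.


ρ = λ·E[S] = 23.99·0.0219 = 0.5254
E[S²] = E[S]²(1+C_s²) = 0.0219²·(1+1.775) = 0.001331
Wq = λ·E[S²]/(2(1−ρ)) = 23.99·0.001331/(2·0.4746) = 0.03364 hr

Final: 0.03364 hr


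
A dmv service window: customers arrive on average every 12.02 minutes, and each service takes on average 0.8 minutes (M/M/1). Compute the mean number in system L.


λ = 60/12.02 = 4.9917 /hr
μ = 60/0.8 = 75.0000 /hr
ρ = λ/μ = 4.9917/75.0000 = 0.06656
L = ρ/(1−ρ) = 0.06656/0.9334 = 0.07130

Final: 0.07130


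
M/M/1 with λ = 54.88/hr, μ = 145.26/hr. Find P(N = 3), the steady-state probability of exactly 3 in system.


ρ = 54.88/145.26 = 0.3778
P_n = (1−ρ)·ρ^n = (1 − 0.3778)·0.3778^3 = 0.6222·0.053927 = 0.033553

Final: 0.033553


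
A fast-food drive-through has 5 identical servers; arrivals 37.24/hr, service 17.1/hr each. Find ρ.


ρ = λ/(cμ) = 37.24/(5·17.1) = 37.24/85.50 = 0.4356

Final: 0.4356


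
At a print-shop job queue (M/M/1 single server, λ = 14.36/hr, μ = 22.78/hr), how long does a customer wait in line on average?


ρ = 14.36/22.78 = 0.6304
Wq = ρ/(μ−λ) = 0.6304/(22.78 − 14.36) = 0.6304/8.42 = 0.07487 hr

Final: 0.07487 hr


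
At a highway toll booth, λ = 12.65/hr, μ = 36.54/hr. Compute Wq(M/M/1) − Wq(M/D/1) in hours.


ρ = 12.65/36.54 = 0.3462
Wq(M/M/1) = ρ/(μ−λ) = 0.3462/23.89 = 0.01449 hr
Wq(M/D/1) = ρ/(2(μ−λ)) = 0.007246 hr
Savings = 0.01449 − 0.007246 = 0.007246 hr

Final: 0.007246 hr


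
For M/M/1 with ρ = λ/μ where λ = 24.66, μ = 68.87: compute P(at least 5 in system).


ρ = 24.66/68.87 = 0.3581
P(N ≥ n) = ρ^n = 0.3581^5 = 0.005886

Final: 0.005886


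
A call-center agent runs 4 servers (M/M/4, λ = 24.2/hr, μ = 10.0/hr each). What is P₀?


a = λ/μ = 24.2/10.0 = 2.4200; ρ = a/c = 0.6050
Σ_{k=0}^{3} a^k/k! (terms k=0..3) = 1.00000 + 2.42000 + 2.92820 + 2.36208 = 8.71028
Tail: a^4/(4!(1−ρ)) = 34.29742/(24·0.3950) = 3.61787
P₀ = 1/(8.71028 + 3.61787) = 1/12.32815 = 0.081115

Final: 0.081115


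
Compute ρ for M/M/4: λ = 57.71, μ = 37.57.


ρ = λ/(cμ) = 57.71/(4·37.57) = 57.71/150.28 = 0.3840

Final: 0.3840


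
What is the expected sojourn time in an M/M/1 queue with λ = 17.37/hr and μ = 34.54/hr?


W = 1/(μ−λ) = 1/(34.54 − 17.37) = 1/17.17 = 0.05824 hr

Final: 0.05824 hr


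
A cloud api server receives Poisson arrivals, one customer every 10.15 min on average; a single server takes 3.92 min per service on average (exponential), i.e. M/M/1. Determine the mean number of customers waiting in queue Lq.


λ = 60/10.15 = 5.9113 /hr
μ = 60/3.92 = 15.3061 /hr
ρ = λ/μ = 5.9113/15.3061 = 0.3862
Lq = ρ²/(1−ρ) = 0.1492/0.6138 = 0.2430

Final: 0.2430


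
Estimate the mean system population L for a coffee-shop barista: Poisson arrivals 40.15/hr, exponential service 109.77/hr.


ρ = λ/μ = 40.15/109.77 = 0.3658
L = ρ/(1−ρ) = 0.3658/(1 − 0.3658) = 0.3658/0.6342 = 0.5767

Final: 0.5767


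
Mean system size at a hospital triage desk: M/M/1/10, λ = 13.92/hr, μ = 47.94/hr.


ρ = 13.92/47.94 = 0.2904
L = ρ[1 − (K+1)ρ^K + Kρ^(K+1)] / [(1−ρ)(1−ρ^(K+1))]
Numerator: 0.2904·(1 − 11·0.000004260 + 10·0.000001237) = 0.290353
Denominator: (0.7096)·(0.999999) = 0.709636
L = 0.290353/0.709636 = 0.4092

Final: 0.4092


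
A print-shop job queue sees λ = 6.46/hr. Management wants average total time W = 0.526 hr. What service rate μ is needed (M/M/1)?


W = 1/(μ−λ) ⇒ μ − λ = 1/W = 1/0.526 = 1.9011
μ = λ + 1/W = 6.46 + 1.9011 = 8.3611 per hr

Final: 8.3611 /hr


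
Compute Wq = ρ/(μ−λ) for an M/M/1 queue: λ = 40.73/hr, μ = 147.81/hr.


ρ = 40.73/147.81 = 0.2756
Wq = ρ/(μ−λ) = 0.2756/(147.81 − 40.73) = 0.2756/107.08 = 0.002573 hr

Final: 0.002573 hr


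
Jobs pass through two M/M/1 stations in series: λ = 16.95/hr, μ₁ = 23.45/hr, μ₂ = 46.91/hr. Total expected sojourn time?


Each node sees arrival rate λ = 16.95/hr (tandem ⇒ throughput preserved).
W₁ = 1/(μ₁−λ) = 1/(23.45−16.95) = 0.15385 hr
W₂ = 1/(μ₂−λ) = 1/(46.91−16.95) = 0.03338 hr
W_total = W₁ + W₂ = 0.15385 + 0.03338 = 0.18722 hr

Final: 0.18722 hr


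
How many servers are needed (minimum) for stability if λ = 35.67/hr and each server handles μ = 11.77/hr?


Stability requires cμ > λ ⇔ c > λ/μ.
λ/μ = 35.67/11.77 = 3.0306
Minimum integer c = ⌊3.0306⌋ + 1 = 4
Check: 4·11.77 = 47.08 > 35.67, while 3·11.77 = 35.31 ≤ 35.67

Final: 4 servers


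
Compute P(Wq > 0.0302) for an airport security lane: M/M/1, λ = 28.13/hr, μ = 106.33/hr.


ρ = 28.13/106.33 = 0.2646
P(Wq > t) = ρ·e^{−(μ−λ)t} = 0.2646·e^{−2.3616}
= 0.2646·0.094266 = 0.024938

Final: 0.024938


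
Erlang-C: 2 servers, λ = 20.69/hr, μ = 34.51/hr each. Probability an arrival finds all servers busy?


a = λ/μ = 0.5995; ρ = a/2 = 0.2998
P₀ = 0.538736 (from M/M/c formula)
C(c,a) = [a^c/(c!(1−ρ))]·P₀ = [0.35944/(2·0.7002)]·0.538736
= 0.25666·0.538736 = 0.138272

Final: 0.138272


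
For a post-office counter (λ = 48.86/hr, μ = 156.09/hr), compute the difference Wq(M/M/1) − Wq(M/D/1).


ρ = 48.86/156.09 = 0.3130
Wq(M/M/1) = ρ/(μ−λ) = 0.3130/107.23 = 0.002919 hr
Wq(M/D/1) = ρ/(2(μ−λ)) = 0.001460 hr
Savings = 0.002919 − 0.001460 = 0.001460 hr

Final: 0.001460 hr


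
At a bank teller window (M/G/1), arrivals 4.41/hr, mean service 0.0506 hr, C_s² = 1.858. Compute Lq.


ρ = λ·E[S] = 4.41·0.0506 = 0.2231
Lq = ρ²(1+C_s²)/(2(1−ρ)) = 0.04979·(1+1.858)/(2·0.7769)
= 0.04979·2.8580/1.5537 = 0.09159

Final: 0.09159


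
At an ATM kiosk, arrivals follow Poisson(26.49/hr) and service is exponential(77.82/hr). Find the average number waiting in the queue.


ρ = 26.49/77.82 = 0.3404
Lq = ρ²/(1−ρ) = 0.1159/0.6596 = 0.1757

Final: 0.1757


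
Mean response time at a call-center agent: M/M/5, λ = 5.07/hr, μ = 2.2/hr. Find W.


a = 2.3045; ρ = 0.4609; P₀ = 0.098232
Lq = P₀·a^c·ρ/(c!(1−ρ)²) = 0.08439
Wq = Lq/λ = 0.08439/5.07 = 0.01664 hr
W = Wq + 1/μ = 0.01664 + 0.45455 = 0.47119 hr

Final: 0.47119 hr


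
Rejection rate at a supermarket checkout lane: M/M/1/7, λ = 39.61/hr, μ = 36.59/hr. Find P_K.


ρ = λ/μ = 39.61/36.59 = 1.0825
P_K = (1−ρ)ρ^K/(1−ρ^(K+1)) = (-0.08254·1.742196)/(1 − 1.885990)
= -0.143794/-0.885990 = 0.162298

Final: 0.162298


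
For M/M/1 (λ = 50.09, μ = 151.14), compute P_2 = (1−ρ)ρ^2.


ρ = 50.09/151.14 = 0.3314
P_n = (1−ρ)·ρ^n = (1 − 0.3314)·0.3314^2 = 0.6686·0.109836 = 0.073434

Final: 0.073434


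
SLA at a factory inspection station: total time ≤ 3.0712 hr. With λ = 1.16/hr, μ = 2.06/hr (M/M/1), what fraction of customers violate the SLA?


W ~ Exponential(μ−λ) for M/M/1.
μ − λ = 2.06 − 1.16 = 0.9000
P(W > t) = e^{−(μ−λ)t} = e^{−2.7641} = 0.063034

Final: 0.063034


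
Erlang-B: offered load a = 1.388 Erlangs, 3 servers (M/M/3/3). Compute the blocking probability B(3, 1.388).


B(c,a) = (a^c/c!) / Σ_{k=0}^{c} a^k/k!
a^3/3! = 0.445674
Σ terms (k=0..3): 1.00000 + 1.38800 + 0.96327 + 0.44567 = 3.796946
B = 0.445674/3.796946 = 0.117377

Final: 0.117377


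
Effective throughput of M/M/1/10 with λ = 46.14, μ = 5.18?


ρ = 8.9073; P_K = (1−ρ)ρ^10/(1−ρ^11) = 0.887733
λ_eff = λ(1 − P_K) = 46.14·(1 − 0.887733) = 46.14·0.112267 = 5.1800 /hr

Final: 5.1800 /hr


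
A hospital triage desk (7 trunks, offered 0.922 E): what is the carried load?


B(7,0.922) = 0.00004470 (Erlang-B)
Carried load = a(1 − B) = 0.922·(1 − 0.00004470) = 0.922·0.999955 = 0.9220 E

Final: 0.9220 Erlangs


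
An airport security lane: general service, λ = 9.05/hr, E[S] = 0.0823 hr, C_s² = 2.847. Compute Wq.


ρ = λ·E[S] = 9.05·0.0823 = 0.7448
E[S²] = E[S]²(1+C_s²) = 0.0823²·(1+2.847) = 0.026057
Wq = λ·E[S²]/(2(1−ρ)) = 9.05·0.026057/(2·0.2552) = 0.46205 hr

Final: 0.46205 hr


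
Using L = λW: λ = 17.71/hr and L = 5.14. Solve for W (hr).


W = L/λ = 5.14/17.71 = 0.2902 hr

Final: 0.2902 hr


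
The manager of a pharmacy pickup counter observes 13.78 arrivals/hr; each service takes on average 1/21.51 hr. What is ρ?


ρ = λ/μ = 13.78/21.51 = 0.6406

Final: 0.6406


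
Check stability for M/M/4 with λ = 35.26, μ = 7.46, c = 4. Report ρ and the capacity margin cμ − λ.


Total capacity cμ = 4·7.46 = 29.84/hr
ρ = λ/(cμ) = 35.26/29.84 = 1.1816
Stable ⇔ ρ < 1: NO
Spare capacity = cμ − λ = 29.84 − 35.26 = -5.42/hr

Final: ρ = 1.1816; unstable; margin = -5.42/hr


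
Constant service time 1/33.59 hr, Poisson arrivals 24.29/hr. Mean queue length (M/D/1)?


ρ = 24.29/33.59 = 0.7231
M/D/1: Lq = ρ²/(2(1−ρ)) = 0.5229/(2·0.2769) = 0.94435

Final: 0.94435


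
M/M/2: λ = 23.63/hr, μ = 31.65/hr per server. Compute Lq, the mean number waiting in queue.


a = λ/μ = 0.7466; ρ = a/2 = 0.3733
P₀ = 0.456344
Lq = P₀·a^c·ρ / (c!·(1−ρ)²) = 0.456344·0.55742·0.3733/(2·0.39275)
= 0.12089

Final: 0.12089


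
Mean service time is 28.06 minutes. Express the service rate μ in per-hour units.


μ = 1/(service time) in consistent units.
1 hour = 60 min, so μ = 60/28.06 = 2.1383 per hour

Final: 2.1383 /hr


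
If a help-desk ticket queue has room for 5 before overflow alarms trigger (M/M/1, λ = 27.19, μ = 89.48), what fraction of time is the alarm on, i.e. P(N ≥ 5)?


ρ = 27.19/89.48 = 0.3039
P(N ≥ n) = ρ^n = 0.3039^5 = 0.002591

Final: 0.002591


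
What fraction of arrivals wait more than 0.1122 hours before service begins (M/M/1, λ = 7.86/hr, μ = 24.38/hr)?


ρ = 7.86/24.38 = 0.3224
P(Wq > t) = ρ·e^{−(μ−λ)t} = 0.3224·e^{−1.8535}
= 0.3224·0.156681 = 0.050513

Final: 0.050513


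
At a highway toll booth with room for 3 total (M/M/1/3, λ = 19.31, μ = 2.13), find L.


ρ = 19.31/2.13 = 9.0657
L = ρ[1 − (K+1)ρ^K + Kρ^(K+1)] / [(1−ρ)(1−ρ^(K+1))]
Numerator: 9.0657·(1 − 4·745.088758 + 3·6754.771796) = 156700.743873
Denominator: (-8.0657)·(-6753.771796) = 54474.084253
L = 156700.743873/54474.084253 = 2.8766

Final: 2.8766


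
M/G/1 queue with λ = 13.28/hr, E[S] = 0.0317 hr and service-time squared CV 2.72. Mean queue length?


ρ = λ·E[S] = 13.28·0.0317 = 0.4210
Lq = ρ²(1+C_s²)/(2(1−ρ)) = 0.1772·(1+2.72)/(2·0.5790)
= 0.1772·3.7200/1.1580 = 0.56929

Final: 0.56929


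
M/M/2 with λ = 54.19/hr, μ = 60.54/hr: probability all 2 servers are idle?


a = λ/μ = 54.19/60.54 = 0.8951; ρ = a/c = 0.4476
Σ_{k=0}^{1} a^k/k! (terms k=0..1) = 1.00000 + 0.89511 = 1.89511
Tail: a^2/(2!(1−ρ)) = 0.80122/(2·0.5524) = 0.72516
P₀ = 1/(1.89511 + 0.72516) = 1/2.62027 = 0.381640

Final: 0.381640


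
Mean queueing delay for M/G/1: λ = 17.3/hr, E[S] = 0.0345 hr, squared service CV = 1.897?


ρ = λ·E[S] = 17.3·0.0345 = 0.5969
E[S²] = E[S]²(1+C_s²) = 0.0345²·(1+1.897) = 0.003448
Wq = λ·E[S²]/(2(1−ρ)) = 17.3·0.003448/(2·0.4031) = 0.07398 hr

Final: 0.07398 hr


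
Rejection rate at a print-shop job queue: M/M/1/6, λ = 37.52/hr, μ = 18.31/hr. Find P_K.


ρ = λ/μ = 37.52/18.31 = 2.0492
P_K = (1−ρ)ρ^K/(1−ρ^(K+1)) = (-1.0492·74.036676)/(1 − 151.712511)
= -77.675835/-150.712511 = 0.515391

Final: 0.515391


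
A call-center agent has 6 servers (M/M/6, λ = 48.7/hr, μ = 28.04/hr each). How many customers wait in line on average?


a = λ/μ = 1.7368; ρ = a/6 = 0.2895
P₀ = 0.175972
Lq = P₀·a^c·ρ / (c!·(1−ρ)²) = 0.175972·27.44768·0.2895/(720·0.50486)
= 0.003846

Final: 0.003846


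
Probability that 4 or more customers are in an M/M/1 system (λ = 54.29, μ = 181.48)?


ρ = 54.29/181.48 = 0.2992
P(N ≥ n) = ρ^n = 0.2992^4 = 0.008009

Final: 0.008009


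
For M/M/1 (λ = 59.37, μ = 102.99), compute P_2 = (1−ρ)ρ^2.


ρ = 59.37/102.99 = 0.5765
P_n = (1−ρ)·ρ^n = (1 − 0.5765)·0.5765^2 = 0.4235·0.332310 = 0.140746

Final: 0.140746


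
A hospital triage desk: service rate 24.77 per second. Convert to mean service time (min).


Mean service time = 1/μ = 1/24.77 second = 0.04037 second
In minutes: 0.04037 × 0.0166667 = 0.0006729 min

Final: 0.0006729 min


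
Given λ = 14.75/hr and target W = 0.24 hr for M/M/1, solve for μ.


W = 1/(μ−λ) ⇒ μ − λ = 1/W = 1/0.24 = 4.1667
μ = λ + 1/W = 14.75 + 4.1667 = 18.9167 per hr

Final: 18.9167 /hr


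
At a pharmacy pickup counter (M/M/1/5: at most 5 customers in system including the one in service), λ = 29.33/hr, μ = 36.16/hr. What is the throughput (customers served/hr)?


ρ = 0.8111; P_K = (1−ρ)ρ^5/(1−ρ^6) = 0.092719
λ_eff = λ(1 − P_K) = 29.33·(1 − 0.092719) = 29.33·0.907281 = 26.6106 /hr

Final: 26.6106 /hr


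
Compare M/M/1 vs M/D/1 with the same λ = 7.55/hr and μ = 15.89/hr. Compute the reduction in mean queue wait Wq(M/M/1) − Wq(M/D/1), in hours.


ρ = 7.55/15.89 = 0.4751
Wq(M/M/1) = ρ/(μ−λ) = 0.4751/8.34 = 0.05697 hr
Wq(M/D/1) = ρ/(2(μ−λ)) = 0.02849 hr
Savings = 0.05697 − 0.02849 = 0.02849 hr

Final: 0.02849 hr


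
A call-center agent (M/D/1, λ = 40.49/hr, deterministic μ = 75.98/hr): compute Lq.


ρ = 40.49/75.98 = 0.5329
M/D/1: Lq = ρ²/(2(1−ρ)) = 0.2840/(2·0.4671) = 0.30399

Final: 0.30399
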